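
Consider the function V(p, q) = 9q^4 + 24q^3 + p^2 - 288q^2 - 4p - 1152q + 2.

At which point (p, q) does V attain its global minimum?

V(p,q) separates as A(p) + B(q) + 2, so its minimum is min A + min B + 2.
A'(p) = 2p - 4 vanishes at p ∈ {2}; B'(q) = 36(q - 4)(q + 2)(q + 4) vanishes at q ∈ {-4, -2, 4}.
Local minima of A (where A''>0): A(2)=-4. Local minima of B: B(-4)=768, B(4)=-5376.
So the global minimum of V is A(2) + B(4) + 2 = -4 − 5376 + 2 = -5378, attained at (2, 4).

(2, 4)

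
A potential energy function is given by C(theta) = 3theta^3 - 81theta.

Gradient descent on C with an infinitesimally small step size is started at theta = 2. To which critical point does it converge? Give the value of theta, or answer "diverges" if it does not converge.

C'(theta) = 9(theta - 3)(theta + 3), so C'(2) = -45.
Gradient descent moves in the -C' direction, i.e. theta is increasing.
The nearest critical point in that direction is theta = 3, where C'' = 54 > 0 (a local minimum). The iterate converges there.

3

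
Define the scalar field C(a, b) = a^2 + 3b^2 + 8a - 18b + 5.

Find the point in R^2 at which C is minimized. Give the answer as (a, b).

(-4, 3)

C(a,b) separates as P(a) + Q(b) + 5, so its minimum is min P + min Q + 5.
P'(a) = 2a + 8 vanishes at a ∈ {-4}; Q'(b) = 6b - 18 vanishes at b ∈ {3}.
Local minima of P (where P''>0): P(-4)=-16. Local minima of Q: Q(3)=-27.
So the global minimum of C is P(-4) + Q(3) + 5 = -16 − 27 + 5 = -38, attained at (-4, 3).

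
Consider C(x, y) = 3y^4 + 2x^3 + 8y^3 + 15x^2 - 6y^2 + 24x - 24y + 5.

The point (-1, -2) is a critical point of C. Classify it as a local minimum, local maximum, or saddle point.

The mixed partial ∂²C/∂x∂y is 0, so the Hessian at any point is diag(C_xx, C_yy) = diag(6(2x + 5), 12(3y^2 + 4y - 1)).
At (-1, -2): H = diag(18, 36).
Both eigenvalues are positive, so H is positive definite: a local minimum.

local minimum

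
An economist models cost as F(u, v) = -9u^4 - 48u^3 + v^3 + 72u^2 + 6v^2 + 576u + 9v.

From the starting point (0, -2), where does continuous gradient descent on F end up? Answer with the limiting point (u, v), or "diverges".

(-2, -1)

F is separable, so gradient descent decouples: u follows -∂F/∂u, v follows -∂F/∂v.
∂F/∂u = -36(u - 2)(u + 2)(u + 4); at u=0 this is 576, so u decreases.
∂F/∂v = 3(v + 1)(v + 3); at v=-2 this is -3, so v increases.
u converges to its nearest critical value -2 (a local min of the u-part); v converges to -1. The iterate converges to (-2, -1).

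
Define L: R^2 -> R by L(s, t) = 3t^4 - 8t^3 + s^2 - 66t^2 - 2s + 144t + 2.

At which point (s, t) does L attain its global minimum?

L(s,t) separates as P(s) + Q(t) + 2, so its minimum is min P + min Q + 2.
P'(s) = 2s - 2 vanishes at s ∈ {1}; Q'(t) = 12(t - 4)(t - 1)(t + 3) vanishes at t ∈ {-3, 1, 4}.
Local minima of P (where P''>0): P(1)=-1. Local minima of Q: Q(-3)=-567, Q(4)=-224.
So the global minimum of L is P(1) + Q(-3) + 2 = -1 − 567 + 2 = -566, attained at (1, -3).

(1, -3)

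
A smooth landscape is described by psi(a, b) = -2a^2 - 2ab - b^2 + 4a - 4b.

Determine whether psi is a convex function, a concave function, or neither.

concave

psi is quadratic, so its Hessian is the constant matrix H = [[-4, -2], [-2, -2]].
det(H) = 4, tr(H) = -6.
det(H) > 0 and tr(H) < 0, so H is negative definite everywhere: concave.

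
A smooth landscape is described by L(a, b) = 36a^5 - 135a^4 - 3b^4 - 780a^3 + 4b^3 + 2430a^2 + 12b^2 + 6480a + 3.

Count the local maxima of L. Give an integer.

4

L separates as a function of a plus a function of b, so ∇L=0 decouples.
∂L/∂a = 180(a - 4)(a - 3)(a + 1)(a + 3) = 0 at a ∈ {-3, -1, 3, 4}; ∂L/∂b = -12b(b - 2)(b + 1) = 0 at b ∈ {-1, 0, 2}.
The Hessian is diagonal: diag(L_aa, L_bb). Second derivatives: L_aa(-3)=-15120, L_aa(-1)=7200, L_aa(3)=-4320, L_aa(4)=6300; L_bb(-1)=-36, L_bb(0)=24, L_bb(2)=-72.
Local maxima occur where both diagonal entries negative: (-3, -1), (-3, 2), (3, -1), (3, 2). Count: 4.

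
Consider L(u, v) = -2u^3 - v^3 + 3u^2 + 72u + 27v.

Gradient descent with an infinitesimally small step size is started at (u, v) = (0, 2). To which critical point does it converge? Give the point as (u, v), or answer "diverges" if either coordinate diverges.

(-3, -3)

L is separable, so gradient descent decouples: u follows -∂L/∂u, v follows -∂L/∂v.
∂L/∂u = -6(u - 4)(u + 3); at u=0 this is 72, so u decreases.
∂L/∂v = -3(v - 3)(v + 3); at v=2 this is 15, so v decreases.
u converges to its nearest critical value -3 (a local min of the u-part); v converges to -3. The iterate converges to (-3, -3).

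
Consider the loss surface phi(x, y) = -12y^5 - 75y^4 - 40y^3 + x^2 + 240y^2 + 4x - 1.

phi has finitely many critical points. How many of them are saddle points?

phi separates as a function of x plus a function of y, so ∇phi=0 decouples.
∂phi/∂x = 2(x + 2) = 0 at x ∈ {-2}; ∂phi/∂y = -60y(y - 1)(y + 2)(y + 4) = 0 at y ∈ {-4, -2, 0, 1}.
The Hessian is diagonal: diag(phi_xx, phi_yy). Second derivatives: phi_xx(-2)=2; phi_yy(-4)=2400, phi_yy(-2)=-720, phi_yy(0)=480, phi_yy(1)=-900.
Saddle points occur where the two diagonal entries have opposite signs: (-2, -2), (-2, 1). Count: 2.

2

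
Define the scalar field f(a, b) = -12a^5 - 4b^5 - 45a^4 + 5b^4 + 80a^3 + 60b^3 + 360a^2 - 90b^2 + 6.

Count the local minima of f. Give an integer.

f separates as a function of a plus a function of b, so ∇f=0 decouples.
∂f/∂a = -60a(a - 2)(a + 2)(a + 3) = 0 at a ∈ {-3, -2, 0, 2}; ∂f/∂b = -20b(b - 3)(b - 1)(b + 3) = 0 at b ∈ {-3, 0, 1, 3}.
The Hessian is diagonal: diag(f_aa, f_bb). Second derivatives: f_aa(-3)=900, f_aa(-2)=-480, f_aa(0)=720, f_aa(2)=-2400; f_bb(-3)=1440, f_bb(0)=-180, f_bb(1)=160, f_bb(3)=-720.
Local minima occur where both diagonal entries positive: (-3, -3), (-3, 1), (0, -3), (0, 1). Count: 4.

4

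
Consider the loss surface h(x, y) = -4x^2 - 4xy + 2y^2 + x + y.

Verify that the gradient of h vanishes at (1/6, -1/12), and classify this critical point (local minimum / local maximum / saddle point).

∇h = (-8x - 4y + 1, -4x + 4y + 1); substituting (1/6, -1/12) gives ∇h = (0, 0), so (1/6, -1/12) is indeed a critical point.
The Hessian of h is constant: H = [[-8, -4], [-4, 4]].
det(H) = (-8)·4 − (-4)² = -48.
Since det(H) < 0, H is indefinite and the critical point is a saddle point.

saddle point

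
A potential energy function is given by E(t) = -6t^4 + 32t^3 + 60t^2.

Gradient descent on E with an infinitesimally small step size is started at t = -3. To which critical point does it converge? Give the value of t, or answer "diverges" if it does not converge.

E'(t) = -24t(t - 5)(t + 1), so E'(-3) = 1152.
Gradient descent moves in the -E' direction, i.e. t is decreasing.
There is no critical point below t=-3, and E' keeps the same sign, so the iterate runs off to −∞.

diverges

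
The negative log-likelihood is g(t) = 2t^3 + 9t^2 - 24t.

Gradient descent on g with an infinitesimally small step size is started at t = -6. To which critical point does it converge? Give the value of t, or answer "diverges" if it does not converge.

g'(t) = 6(t - 1)(t + 4), so g'(-6) = 84.
Gradient descent moves in the -g' direction, i.e. t is decreasing.
There is no critical point below t=-6, and g' keeps the same sign, so the iterate runs off to −∞.

diverges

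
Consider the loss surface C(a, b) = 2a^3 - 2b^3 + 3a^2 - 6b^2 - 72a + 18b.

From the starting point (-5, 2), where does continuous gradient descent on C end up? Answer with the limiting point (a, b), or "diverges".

diverges

C is separable, so gradient descent decouples: a follows -∂C/∂a, b follows -∂C/∂b.
∂C/∂a = 6(a - 3)(a + 4); at a=-5 this is 48, so a decreases.
∂C/∂b = -6(b - 1)(b + 3); at b=2 this is -30, so b increases.
The a-coordinate has no critical point in that direction and runs off to infinity.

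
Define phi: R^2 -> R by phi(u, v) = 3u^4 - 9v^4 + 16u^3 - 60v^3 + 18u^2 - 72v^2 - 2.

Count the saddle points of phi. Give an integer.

phi separates as a function of u plus a function of v, so ∇phi=0 decouples.
∂phi/∂u = 12u(u + 1)(u + 3) = 0 at u ∈ {-3, -1, 0}; ∂phi/∂v = -36v(v + 1)(v + 4) = 0 at v ∈ {-4, -1, 0}.
The Hessian is diagonal: diag(phi_uu, phi_vv). Second derivatives: phi_uu(-3)=72, phi_uu(-1)=-24, phi_uu(0)=36; phi_vv(-4)=-432, phi_vv(-1)=108, phi_vv(0)=-144.
Saddle points occur where the two diagonal entries have opposite signs: (-3, -4), (-3, 0), (-1, -1), (0, -4), (0, 0). Count: 5.

5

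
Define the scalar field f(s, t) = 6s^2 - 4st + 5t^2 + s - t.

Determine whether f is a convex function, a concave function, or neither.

f is quadratic, so its Hessian is the constant matrix H = [[12, -4], [-4, 10]].
det(H) = 104, tr(H) = 22.
det(H) > 0 and tr(H) > 0, so H is positive definite everywhere: convex.

convex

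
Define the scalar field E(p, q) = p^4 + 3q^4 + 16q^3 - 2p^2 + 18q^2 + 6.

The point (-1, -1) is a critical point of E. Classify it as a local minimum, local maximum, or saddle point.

saddle point

The mixed partial ∂²E/∂p∂q is 0, so the Hessian at any point is diag(E_pp, E_qq) = diag(4(3p^2 - 1), 12(3q^2 + 8q + 3)).
At (-1, -1): H = diag(8, -24).
The eigenvalues have opposite signs, so H is indefinite: a saddle point.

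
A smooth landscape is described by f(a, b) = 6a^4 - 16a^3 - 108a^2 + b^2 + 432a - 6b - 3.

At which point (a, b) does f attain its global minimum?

(-3, 3)

f(a,b) separates as P(a) + Q(b) − 3, so its minimum is min P + min Q − 3.
P'(a) = 24(a - 3)(a - 2)(a + 3) vanishes at a ∈ {-3, 2, 3}; Q'(b) = 2b - 6 vanishes at b ∈ {3}.
Local minima of P (where P''>0): P(-3)=-1350, P(3)=378. Local minima of Q: Q(3)=-9.
So the global minimum of f is P(-3) + Q(3) − 3 = -1350 − 9 − 3 = -1362, attained at (-3, 3).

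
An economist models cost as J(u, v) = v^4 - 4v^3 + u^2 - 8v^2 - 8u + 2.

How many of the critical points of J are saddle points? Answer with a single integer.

1

J separates as a function of u plus a function of v, so ∇J=0 decouples.
∂J/∂u = 2(u - 4) = 0 at u ∈ {4}; ∂J/∂v = 4v(v - 4)(v + 1) = 0 at v ∈ {-1, 0, 4}.
The Hessian is diagonal: diag(J_uu, J_vv). Second derivatives: J_uu(4)=2; J_vv(-1)=20, J_vv(0)=-16, J_vv(4)=80.
Saddle points occur where the two diagonal entries have opposite signs: (4, 0). Count: 1.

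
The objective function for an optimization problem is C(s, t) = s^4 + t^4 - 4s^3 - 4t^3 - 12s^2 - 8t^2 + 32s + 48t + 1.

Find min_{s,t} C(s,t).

-143

C(s,t) separates as P(s) + Q(t) + 1, so its minimum is min P + min Q + 1.
P'(s) = 4(s - 4)(s - 1)(s + 2) vanishes at s ∈ {-2, 1, 4}; Q'(t) = 4(t - 3)(t - 2)(t + 2) vanishes at t ∈ {-2, 2, 3}.
Local minima of P (where P''>0): P(-2)=-64, P(4)=-64. Local minima of Q: Q(-2)=-80, Q(3)=45.
So the global minimum of C is P(-2) + Q(-2) + 1 = -64 − 80 + 1 = -143, attained at (-2, -2).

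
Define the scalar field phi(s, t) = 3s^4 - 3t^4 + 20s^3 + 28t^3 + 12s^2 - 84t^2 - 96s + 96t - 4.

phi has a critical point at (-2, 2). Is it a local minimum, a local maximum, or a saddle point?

saddle point

The mixed partial ∂²phi/∂s∂t is 0, so the Hessian at any point is diag(phi_ss, phi_tt) = diag(12(3s^2 + 10s + 2), 12(-3t^2 + 14t - 14)).
At (-2, 2): H = diag(-72, 24).
The eigenvalues have opposite signs, so H is indefinite: a saddle point.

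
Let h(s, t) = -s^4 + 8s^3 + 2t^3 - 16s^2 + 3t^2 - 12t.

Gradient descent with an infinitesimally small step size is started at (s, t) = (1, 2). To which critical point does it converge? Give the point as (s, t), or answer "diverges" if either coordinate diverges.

h is separable, so gradient descent decouples: s follows -∂h/∂s, t follows -∂h/∂t.
∂h/∂s = -4s(s - 4)(s - 2); at s=1 this is -12, so s increases.
∂h/∂t = 6(t - 1)(t + 2); at t=2 this is 24, so t decreases.
s converges to its nearest critical value 2 (a local min of the s-part); t converges to 1. The iterate converges to (2, 1).

(2, 1)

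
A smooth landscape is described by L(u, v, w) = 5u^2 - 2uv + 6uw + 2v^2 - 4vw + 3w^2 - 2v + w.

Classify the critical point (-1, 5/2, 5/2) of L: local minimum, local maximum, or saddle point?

local minimum

The Hessian is constant: H = [[10, -2, 6], [-2, 4, -4], [6, -4, 6]].
Leading principal minors: Δ₁ = 10, Δ₂ = 36, Δ₃ = 8.
All leading minors are positive, so H is positive definite: a local minimum.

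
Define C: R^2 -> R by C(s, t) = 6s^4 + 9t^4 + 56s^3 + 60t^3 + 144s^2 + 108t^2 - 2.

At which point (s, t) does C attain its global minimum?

C(s,t) separates as P(s) + Q(t) − 2, so its minimum is min P + min Q − 2.
P'(s) = 24s(s + 3)(s + 4) vanishes at s ∈ {-4, -3, 0}; Q'(t) = 36t(t + 2)(t + 3) vanishes at t ∈ {-3, -2, 0}.
Local minima of P (where P''>0): P(-4)=256, P(0)=0. Local minima of Q: Q(-3)=81, Q(0)=0.
So the global minimum of C is P(0) + Q(0) − 2 = 0 + 0 − 2 = -2, attained at (0, 0).

(0, 0)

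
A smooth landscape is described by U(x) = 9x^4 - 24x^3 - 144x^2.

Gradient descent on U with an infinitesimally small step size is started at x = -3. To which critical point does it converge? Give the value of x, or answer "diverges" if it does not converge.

-2

U'(x) = 36x(x - 4)(x + 2), so U'(-3) = -756.
Gradient descent moves in the -U' direction, i.e. x is increasing.
The nearest critical point in that direction is x = -2, where U'' = 432 > 0 (a local minimum). The iterate converges there.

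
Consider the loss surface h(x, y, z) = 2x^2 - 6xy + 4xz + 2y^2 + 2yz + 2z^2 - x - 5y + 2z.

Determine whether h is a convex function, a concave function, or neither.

neither

h is quadratic, so its Hessian is the constant matrix H = [[4, -6, 4], [-6, 4, 2], [4, 2, 4]].
Leading principal minors: 4, -20, -256.
Neither pattern holds ⇒ H is indefinite ⇒ neither convex nor concave.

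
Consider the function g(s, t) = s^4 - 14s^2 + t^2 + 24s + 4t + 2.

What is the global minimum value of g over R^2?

-119

g(s,t) separates as P(s) + Q(t) + 2, so its minimum is min P + min Q + 2.
P'(s) = 4(s - 2)(s - 1)(s + 3) vanishes at s ∈ {-3, 1, 2}; Q'(t) = 2(t + 2) vanishes at t ∈ {-2}.
Local minima of P (where P''>0): P(-3)=-117, P(2)=8. Local minima of Q: Q(-2)=-4.
So the global minimum of g is P(-3) + Q(-2) + 2 = -117 − 4 + 2 = -119, attained at (-3, -2).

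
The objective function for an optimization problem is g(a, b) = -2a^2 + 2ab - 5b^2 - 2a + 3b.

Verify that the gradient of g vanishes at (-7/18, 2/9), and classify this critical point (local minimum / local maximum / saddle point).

∇g = (-4a + 2b - 2, 2a - 10b + 3); substituting (-7/18, 2/9) gives ∇g = (0, 0), so (-7/18, 2/9) is indeed a critical point.
The Hessian of g is constant: H = [[-4, 2], [2, -10]].
det(H) = (-4)·(-10) − 2² = 36.
det(H) > 0 and tr(H) = -14 < 0, so H is negative definite and the point is a local maximum.

local maximum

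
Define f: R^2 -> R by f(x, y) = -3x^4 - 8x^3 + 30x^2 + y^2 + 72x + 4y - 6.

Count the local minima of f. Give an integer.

f separates as a function of x plus a function of y, so ∇f=0 decouples.
∂f/∂x = -12(x - 2)(x + 1)(x + 3) = 0 at x ∈ {-3, -1, 2}; ∂f/∂y = 2(y + 2) = 0 at y ∈ {-2}.
The Hessian is diagonal: diag(f_xx, f_yy). Second derivatives: f_xx(-3)=-120, f_xx(-1)=72, f_xx(2)=-180; f_yy(-2)=2.
Local minima occur where both diagonal entries positive: (-1, -2). Count: 1.

1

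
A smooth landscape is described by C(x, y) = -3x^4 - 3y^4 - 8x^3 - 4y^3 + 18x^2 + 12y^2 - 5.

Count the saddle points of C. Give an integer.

4

C separates as a function of x plus a function of y, so ∇C=0 decouples.
∂C/∂x = -12x(x - 1)(x + 3) = 0 at x ∈ {-3, 0, 1}; ∂C/∂y = -12y(y - 1)(y + 2) = 0 at y ∈ {-2, 0, 1}.
The Hessian is diagonal: diag(C_xx, C_yy). Second derivatives: C_xx(-3)=-144, C_xx(0)=36, C_xx(1)=-48; C_yy(-2)=-72, C_yy(0)=24, C_yy(1)=-36.
Saddle points occur where the two diagonal entries have opposite signs: (-3, 0), (0, -2), (0, 1), (1, 0). Count: 4.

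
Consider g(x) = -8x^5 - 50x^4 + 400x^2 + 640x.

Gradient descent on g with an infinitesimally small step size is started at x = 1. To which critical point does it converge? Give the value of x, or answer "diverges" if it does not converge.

-1

g'(x) = -40(x - 2)(x + 1)(x + 2)(x + 4), so g'(1) = 1200.
Gradient descent moves in the -g' direction, i.e. x is decreasing.
The nearest critical point in that direction is x = -1, where g'' = 360 > 0 (a local minimum). The iterate converges there.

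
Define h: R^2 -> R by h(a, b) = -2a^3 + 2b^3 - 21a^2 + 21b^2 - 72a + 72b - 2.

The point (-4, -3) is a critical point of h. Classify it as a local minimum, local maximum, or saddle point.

The mixed partial ∂²h/∂a∂b is 0, so the Hessian at any point is diag(h_aa, h_bb) = diag(-6(2a + 7), 6(2b + 7)).
At (-4, -3): H = diag(6, 6).
Both eigenvalues are positive, so H is positive definite: a local minimum.

local minimum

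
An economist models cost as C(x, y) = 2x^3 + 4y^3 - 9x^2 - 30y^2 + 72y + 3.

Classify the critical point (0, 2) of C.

The mixed partial ∂²C/∂x∂y is 0, so the Hessian at any point is diag(C_xx, C_yy) = diag(6(2x - 3), 12(2y - 5)).
At (0, 2): H = diag(-18, -12).
Both eigenvalues are negative, so H is negative definite: a local maximum.

local maximum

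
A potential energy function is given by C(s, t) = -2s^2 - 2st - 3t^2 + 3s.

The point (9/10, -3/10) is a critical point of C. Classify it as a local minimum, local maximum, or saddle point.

local maximum

The Hessian of C is constant: H = [[-4, -2], [-2, -6]].
det(H) = (-4)·(-6) − (-2)² = 20.
det(H) > 0 and tr(H) = -10 < 0, so H is negative definite and the point is a local maximum.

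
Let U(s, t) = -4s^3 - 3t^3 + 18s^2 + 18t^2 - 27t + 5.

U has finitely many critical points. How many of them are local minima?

U separates as a function of s plus a function of t, so ∇U=0 decouples.
∂U/∂s = -12s(s - 3) = 0 at s ∈ {0, 3}; ∂U/∂t = -9(t - 3)(t - 1) = 0 at t ∈ {1, 3}.
The Hessian is diagonal: diag(U_ss, U_tt). Second derivatives: U_ss(0)=36, U_ss(3)=-36; U_tt(1)=18, U_tt(3)=-18.
Local minima occur where both diagonal entries positive: (0, 1). Count: 1.

1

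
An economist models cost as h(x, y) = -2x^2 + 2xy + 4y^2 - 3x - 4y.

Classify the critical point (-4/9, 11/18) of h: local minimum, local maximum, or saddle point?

saddle point

The Hessian of h is constant: H = [[-4, 2], [2, 8]].
det(H) = (-4)·8 − 2² = -36.
Since det(H) < 0, H is indefinite and the critical point is a saddle point.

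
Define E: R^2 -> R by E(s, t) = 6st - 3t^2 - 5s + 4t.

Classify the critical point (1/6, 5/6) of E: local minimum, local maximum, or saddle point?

saddle point

The Hessian of E is constant: H = [[0, 6], [6, -6]].
det(H) = 0·(-6) − 6² = -36.
Since det(H) < 0, H is indefinite and the critical point is a saddle point.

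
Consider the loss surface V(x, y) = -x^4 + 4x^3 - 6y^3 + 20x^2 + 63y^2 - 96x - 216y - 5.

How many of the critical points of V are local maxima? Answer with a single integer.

V separates as a function of x plus a function of y, so ∇V=0 decouples.
∂V/∂x = -4(x - 4)(x - 2)(x + 3) = 0 at x ∈ {-3, 2, 4}; ∂V/∂y = -18(y - 4)(y - 3) = 0 at y ∈ {3, 4}.
The Hessian is diagonal: diag(V_xx, V_yy). Second derivatives: V_xx(-3)=-140, V_xx(2)=40, V_xx(4)=-56; V_yy(3)=18, V_yy(4)=-18.
Local maxima occur where both diagonal entries negative: (-3, 4), (4, 4). Count: 2.

2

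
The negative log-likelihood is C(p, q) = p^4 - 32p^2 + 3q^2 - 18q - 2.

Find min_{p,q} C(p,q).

C(p,q) separates as A(p) + B(q) − 2, so its minimum is min A + min B − 2.
A'(p) = 4p(p - 4)(p + 4) vanishes at p ∈ {-4, 0, 4}; B'(q) = 6q - 18 vanishes at q ∈ {3}.
Local minima of A (where A''>0): A(-4)=-256, A(4)=-256. Local minima of B: B(3)=-27.
So the global minimum of C is A(-4) + B(3) − 2 = -256 − 27 − 2 = -285, attained at (-4, 3).

-285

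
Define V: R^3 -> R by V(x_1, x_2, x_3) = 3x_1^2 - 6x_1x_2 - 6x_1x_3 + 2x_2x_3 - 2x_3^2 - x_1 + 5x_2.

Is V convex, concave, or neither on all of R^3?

V is quadratic, so its Hessian is the constant matrix H = [[6, -6, -6], [-6, 0, 2], [-6, 2, -4]].
Leading principal minors: 6, -36, 264.
Neither pattern holds ⇒ H is indefinite ⇒ neither convex nor concave.

neither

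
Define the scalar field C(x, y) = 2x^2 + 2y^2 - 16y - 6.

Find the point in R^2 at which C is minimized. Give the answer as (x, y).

C(x,y) separates as P(x) + Q(y) − 6, so its minimum is min P + min Q − 6.
P'(x) = 4x vanishes at x ∈ {0}; Q'(y) = 4y - 16 vanishes at y ∈ {4}.
Local minima of P (where P''>0): P(0)=0. Local minima of Q: Q(4)=-32.
So the global minimum of C is P(0) + Q(4) − 6 = 0 − 32 − 6 = -38, attained at (0, 4).

(0, 4)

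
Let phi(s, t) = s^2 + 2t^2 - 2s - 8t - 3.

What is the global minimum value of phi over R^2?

-12

phi(s,t) separates as P(s) + Q(t) − 3, so its minimum is min P + min Q − 3.
P'(s) = 2s - 2 vanishes at s ∈ {1}; Q'(t) = 4(t - 2) vanishes at t ∈ {2}.
Local minima of P (where P''>0): P(1)=-1. Local minima of Q: Q(2)=-8.
So the global minimum of phi is P(1) + Q(2) − 3 = -1 − 8 − 3 = -12, attained at (1, 2).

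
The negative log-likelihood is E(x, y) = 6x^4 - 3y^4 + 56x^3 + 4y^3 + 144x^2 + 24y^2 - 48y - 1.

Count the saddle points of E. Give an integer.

5

E separates as a function of x plus a function of y, so ∇E=0 decouples.
∂E/∂x = 24x(x + 3)(x + 4) = 0 at x ∈ {-4, -3, 0}; ∂E/∂y = -12(y - 2)(y - 1)(y + 2) = 0 at y ∈ {-2, 1, 2}.
The Hessian is diagonal: diag(E_xx, E_yy). Second derivatives: E_xx(-4)=96, E_xx(-3)=-72, E_xx(0)=288; E_yy(-2)=-144, E_yy(1)=36, E_yy(2)=-48.
Saddle points occur where the two diagonal entries have opposite signs: (-4, -2), (-4, 2), (-3, 1), (0, -2), (0, 2). Count: 5.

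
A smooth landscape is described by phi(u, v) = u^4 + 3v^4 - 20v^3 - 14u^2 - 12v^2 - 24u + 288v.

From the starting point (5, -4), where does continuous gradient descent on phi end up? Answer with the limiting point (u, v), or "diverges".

phi is separable, so gradient descent decouples: u follows -∂phi/∂u, v follows -∂phi/∂v.
∂phi/∂u = 4(u - 3)(u + 1)(u + 2); at u=5 this is 336, so u decreases.
∂phi/∂v = 12(v - 4)(v - 3)(v + 2); at v=-4 this is -1344, so v increases.
u converges to its nearest critical value 3 (a local min of the u-part); v converges to -2. The iterate converges to (3, -2).

(3, -2)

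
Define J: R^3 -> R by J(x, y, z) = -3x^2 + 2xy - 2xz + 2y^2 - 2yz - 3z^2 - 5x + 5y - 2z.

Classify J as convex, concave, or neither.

J is quadratic, so its Hessian is the constant matrix H = [[-6, 2, -2], [2, 4, -2], [-2, -2, -6]].
Leading principal minors: -6, -28, 192.
Neither pattern holds ⇒ H is indefinite ⇒ neither convex nor concave.

neither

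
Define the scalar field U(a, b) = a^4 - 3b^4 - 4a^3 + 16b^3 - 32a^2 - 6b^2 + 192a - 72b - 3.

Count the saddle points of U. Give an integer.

U separates as a function of a plus a function of b, so ∇U=0 decouples.
∂U/∂a = 4(a - 4)(a - 3)(a + 4) = 0 at a ∈ {-4, 3, 4}; ∂U/∂b = -12(b - 3)(b - 2)(b + 1) = 0 at b ∈ {-1, 2, 3}.
The Hessian is diagonal: diag(U_aa, U_bb). Second derivatives: U_aa(-4)=224, U_aa(3)=-28, U_aa(4)=32; U_bb(-1)=-144, U_bb(2)=36, U_bb(3)=-48.
Saddle points occur where the two diagonal entries have opposite signs: (-4, -1), (-4, 3), (3, 2), (4, -1), (4, 3). Count: 5.

5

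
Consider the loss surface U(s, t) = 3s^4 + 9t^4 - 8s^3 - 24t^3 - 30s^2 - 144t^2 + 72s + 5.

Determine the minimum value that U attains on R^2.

U(s,t) separates as P(s) + Q(t) + 5, so its minimum is min P + min Q + 5.
P'(s) = 12(s - 3)(s - 1)(s + 2) vanishes at s ∈ {-2, 1, 3}; Q'(t) = 36t(t - 4)(t + 2) vanishes at t ∈ {-2, 0, 4}.
Local minima of P (where P''>0): P(-2)=-152, P(3)=-27. Local minima of Q: Q(-2)=-240, Q(4)=-1536.
So the global minimum of U is P(-2) + Q(4) + 5 = -152 − 1536 + 5 = -1683, attained at (-2, 4).

-1683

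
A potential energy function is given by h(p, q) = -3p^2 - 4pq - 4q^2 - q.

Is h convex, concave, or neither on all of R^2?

concave

h is quadratic, so its Hessian is the constant matrix H = [[-6, -4], [-4, -8]].
det(H) = 32, tr(H) = -14.
det(H) > 0 and tr(H) < 0, so H is negative definite everywhere: concave.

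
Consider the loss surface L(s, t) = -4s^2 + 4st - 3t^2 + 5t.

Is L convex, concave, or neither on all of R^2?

concave

L is quadratic, so its Hessian is the constant matrix H = [[-8, 4], [4, -6]].
det(H) = 32, tr(H) = -14.
det(H) > 0 and tr(H) < 0, so H is negative definite everywhere: concave.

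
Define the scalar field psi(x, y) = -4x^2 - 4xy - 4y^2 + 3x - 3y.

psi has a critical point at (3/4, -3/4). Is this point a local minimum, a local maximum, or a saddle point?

local maximum

The Hessian of psi is constant: H = [[-8, -4], [-4, -8]].
det(H) = (-8)·(-8) − (-4)² = 48.
det(H) > 0 and tr(H) = -16 < 0, so H is negative definite and the point is a local maximum.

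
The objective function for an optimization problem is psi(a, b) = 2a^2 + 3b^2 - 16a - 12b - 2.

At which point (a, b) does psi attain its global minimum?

(4, 2)

psi(a,b) separates as P(a) + Q(b) − 2, so its minimum is min P + min Q − 2.
P'(a) = 4a - 16 vanishes at a ∈ {4}; Q'(b) = 6b - 12 vanishes at b ∈ {2}.
Local minima of P (where P''>0): P(4)=-32. Local minima of Q: Q(2)=-12.
So the global minimum of psi is P(4) + Q(2) − 2 = -32 − 12 − 2 = -46, attained at (4, 2).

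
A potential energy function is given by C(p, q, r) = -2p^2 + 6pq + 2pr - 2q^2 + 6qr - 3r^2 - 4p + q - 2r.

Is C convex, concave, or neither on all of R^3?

C is quadratic, so its Hessian is the constant matrix H = [[-4, 6, 2], [6, -4, 6], [2, 6, -6]].
Leading principal minors: -4, -20, 424.
Neither pattern holds ⇒ H is indefinite ⇒ neither convex nor concave.

neither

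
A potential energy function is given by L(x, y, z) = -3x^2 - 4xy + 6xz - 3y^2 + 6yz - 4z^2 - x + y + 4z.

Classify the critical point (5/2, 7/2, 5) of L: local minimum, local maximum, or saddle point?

The Hessian is constant: H = [[-6, -4, 6], [-4, -6, 6], [6, 6, -8]].
Leading principal minors: Δ₁ = -6, Δ₂ = 20, Δ₃ = -16.
The minors alternate sign starting negative (−, +, −), so H is negative definite: a local maximum.

local maximum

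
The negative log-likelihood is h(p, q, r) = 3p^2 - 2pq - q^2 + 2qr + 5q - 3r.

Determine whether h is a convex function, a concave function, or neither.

h is quadratic, so its Hessian is the constant matrix H = [[6, -2, 0], [-2, -2, 2], [0, 2, 0]].
Leading principal minors: 6, -16, -24.
Neither pattern holds ⇒ H is indefinite ⇒ neither convex nor concave.

neither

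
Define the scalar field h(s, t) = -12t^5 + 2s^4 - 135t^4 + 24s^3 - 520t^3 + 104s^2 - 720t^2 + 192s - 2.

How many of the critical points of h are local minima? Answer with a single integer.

4

h separates as a function of s plus a function of t, so ∇h=0 decouples.
∂h/∂s = 8(s + 2)(s + 3)(s + 4) = 0 at s ∈ {-4, -3, -2}; ∂h/∂t = -60t(t + 2)(t + 3)(t + 4) = 0 at t ∈ {-4, -3, -2, 0}.
The Hessian is diagonal: diag(h_ss, h_tt). Second derivatives: h_ss(-4)=16, h_ss(-3)=-8, h_ss(-2)=16; h_tt(-4)=480, h_tt(-3)=-180, h_tt(-2)=240, h_tt(0)=-1440.
Local minima occur where both diagonal entries positive: (-4, -4), (-4, -2), (-2, -4), (-2, -2). Count: 4.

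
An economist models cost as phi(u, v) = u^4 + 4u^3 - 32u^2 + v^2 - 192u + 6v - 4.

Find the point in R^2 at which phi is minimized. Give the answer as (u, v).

phi(u,v) separates as P(u) + Q(v) − 4, so its minimum is min P + min Q − 4.
P'(u) = 4(u - 4)(u + 3)(u + 4) vanishes at u ∈ {-4, -3, 4}; Q'(v) = 2v + 6 vanishes at v ∈ {-3}.
Local minima of P (where P''>0): P(-4)=256, P(4)=-768. Local minima of Q: Q(-3)=-9.
So the global minimum of phi is P(4) + Q(-3) − 4 = -768 − 9 − 4 = -781, attained at (4, -3).

(4, -3)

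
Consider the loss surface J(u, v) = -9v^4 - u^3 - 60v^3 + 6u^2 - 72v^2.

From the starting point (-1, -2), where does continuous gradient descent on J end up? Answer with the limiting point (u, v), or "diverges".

J is separable, so gradient descent decouples: u follows -∂J/∂u, v follows -∂J/∂v.
∂J/∂u = -3u(u - 4); at u=-1 this is -15, so u increases.
∂J/∂v = -36v(v + 1)(v + 4); at v=-2 this is -144, so v increases.
u converges to its nearest critical value 0 (a local min of the u-part); v converges to -1. The iterate converges to (0, -1).

(0, -1)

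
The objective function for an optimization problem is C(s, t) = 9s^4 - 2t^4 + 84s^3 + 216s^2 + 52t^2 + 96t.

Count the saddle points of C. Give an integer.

5

C separates as a function of s plus a function of t, so ∇C=0 decouples.
∂C/∂s = 36s(s + 3)(s + 4) = 0 at s ∈ {-4, -3, 0}; ∂C/∂t = -8(t - 4)(t + 1)(t + 3) = 0 at t ∈ {-3, -1, 4}.
The Hessian is diagonal: diag(C_ss, C_tt). Second derivatives: C_ss(-4)=144, C_ss(-3)=-108, C_ss(0)=432; C_tt(-3)=-112, C_tt(-1)=80, C_tt(4)=-280.
Saddle points occur where the two diagonal entries have opposite signs: (-4, -3), (-4, 4), (-3, -1), (0, -3), (0, 4). Count: 5.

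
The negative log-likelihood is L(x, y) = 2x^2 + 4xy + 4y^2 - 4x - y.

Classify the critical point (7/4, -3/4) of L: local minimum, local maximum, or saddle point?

local minimum

The Hessian of L is constant: H = [[4, 4], [4, 8]].
det(H) = 4·8 − 4² = 16.
det(H) > 0 and tr(H) = 12 > 0, so H is positive definite and the point is a local minimum.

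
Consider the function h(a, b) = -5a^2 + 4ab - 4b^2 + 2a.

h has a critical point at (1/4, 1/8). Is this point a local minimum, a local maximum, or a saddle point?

local maximum

The Hessian of h is constant: H = [[-10, 4], [4, -8]].
det(H) = (-10)·(-8) − 4² = 64.
det(H) > 0 and tr(H) = -18 < 0, so H is negative definite and the point is a local maximum.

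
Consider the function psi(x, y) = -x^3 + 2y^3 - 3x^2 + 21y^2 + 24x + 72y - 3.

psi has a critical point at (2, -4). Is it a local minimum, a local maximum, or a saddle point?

local maximum

The mixed partial ∂²psi/∂x∂y is 0, so the Hessian at any point is diag(psi_xx, psi_yy) = diag(-6(x + 1), 6(2y + 7)).
At (2, -4): H = diag(-18, -6).
Both eigenvalues are negative, so H is negative definite: a local maximum.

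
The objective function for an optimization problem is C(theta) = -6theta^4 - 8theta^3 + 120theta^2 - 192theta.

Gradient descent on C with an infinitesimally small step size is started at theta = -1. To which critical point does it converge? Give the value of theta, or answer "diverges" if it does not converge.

C'(theta) = -24(theta - 2)(theta - 1)(theta + 4), so C'(-1) = -432.
Gradient descent moves in the -C' direction, i.e. theta is increasing.
The nearest critical point in that direction is theta = 1, where C'' = 120 > 0 (a local minimum). The iterate converges there.

1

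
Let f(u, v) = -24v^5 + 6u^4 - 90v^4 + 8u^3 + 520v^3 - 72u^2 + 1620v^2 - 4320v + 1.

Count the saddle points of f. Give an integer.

6

f separates as a function of u plus a function of v, so ∇f=0 decouples.
∂f/∂u = 24u(u - 2)(u + 3) = 0 at u ∈ {-3, 0, 2}; ∂f/∂v = -120(v - 3)(v - 1)(v + 3)(v + 4) = 0 at v ∈ {-4, -3, 1, 3}.
The Hessian is diagonal: diag(f_uu, f_vv). Second derivatives: f_uu(-3)=360, f_uu(0)=-144, f_uu(2)=240; f_vv(-4)=4200, f_vv(-3)=-2880, f_vv(1)=4800, f_vv(3)=-10080.
Saddle points occur where the two diagonal entries have opposite signs: (-3, -3), (-3, 3), (0, -4), (0, 1), (2, -3), (2, 3). Count: 6.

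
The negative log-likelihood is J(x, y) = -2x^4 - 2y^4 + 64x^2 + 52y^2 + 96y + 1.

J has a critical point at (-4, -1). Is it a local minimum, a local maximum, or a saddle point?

saddle point

The mixed partial ∂²J/∂x∂y is 0, so the Hessian at any point is diag(J_xx, J_yy) = diag(8(-3x^2 + 16), 8(-3y^2 + 13)).
At (-4, -1): H = diag(-256, 80).
The eigenvalues have opposite signs, so H is indefinite: a saddle point.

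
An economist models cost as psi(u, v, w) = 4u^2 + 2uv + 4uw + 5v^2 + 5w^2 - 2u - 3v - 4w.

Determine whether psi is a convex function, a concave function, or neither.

psi is quadratic, so its Hessian is the constant matrix H = [[8, 2, 4], [2, 10, 0], [4, 0, 10]].
Leading principal minors: 8, 76, 600.
All positive ⇒ H ≻ 0 ⇒ convex.

convex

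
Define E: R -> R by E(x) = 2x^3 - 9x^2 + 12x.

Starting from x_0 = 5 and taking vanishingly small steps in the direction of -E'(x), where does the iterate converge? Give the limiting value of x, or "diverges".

2

E'(x) = 6(x - 2)(x - 1), so E'(5) = 72.
Gradient descent moves in the -E' direction, i.e. x is decreasing.
The nearest critical point in that direction is x = 2, where E'' = 6 > 0 (a local minimum). The iterate converges there.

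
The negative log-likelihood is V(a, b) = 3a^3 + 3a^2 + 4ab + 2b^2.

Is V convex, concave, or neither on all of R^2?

neither

The term 3a^3 is cubic, so the Hessian is not constant.
∂²V/∂a² = 18a + 6, which takes both signs as a varies (negative for sufficiently negative a). A diagonal entry of the Hessian changing sign means the Hessian is neither positive- nor negative-semidefinite on all of R^2.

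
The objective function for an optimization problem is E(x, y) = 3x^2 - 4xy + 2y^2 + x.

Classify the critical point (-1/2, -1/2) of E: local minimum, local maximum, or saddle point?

local minimum

The Hessian of E is constant: H = [[6, -4], [-4, 4]].
det(H) = 6·4 − (-4)² = 8.
det(H) > 0 and tr(H) = 10 > 0, so H is positive definite and the point is a local minimum.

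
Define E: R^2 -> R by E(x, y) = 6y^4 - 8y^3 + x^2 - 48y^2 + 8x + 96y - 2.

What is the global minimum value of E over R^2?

-242

E(x,y) separates as P(x) + Q(y) − 2, so its minimum is min P + min Q − 2.
P'(x) = 2x + 8 vanishes at x ∈ {-4}; Q'(y) = 24(y - 2)(y - 1)(y + 2) vanishes at y ∈ {-2, 1, 2}.
Local minima of P (where P''>0): P(-4)=-16. Local minima of Q: Q(-2)=-224, Q(2)=32.
So the global minimum of E is P(-4) + Q(-2) − 2 = -16 − 224 − 2 = -242, attained at (-4, -2).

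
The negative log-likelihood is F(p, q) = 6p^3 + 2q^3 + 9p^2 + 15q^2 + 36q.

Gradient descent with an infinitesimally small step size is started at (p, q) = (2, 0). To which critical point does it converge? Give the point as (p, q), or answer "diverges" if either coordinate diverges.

(0, -2)

F is separable, so gradient descent decouples: p follows -∂F/∂p, q follows -∂F/∂q.
∂F/∂p = 18p(p + 1); at p=2 this is 108, so p decreases.
∂F/∂q = 6(q + 2)(q + 3); at q=0 this is 36, so q decreases.
p converges to its nearest critical value 0 (a local min of the p-part); q converges to -2. The iterate converges to (0, -2).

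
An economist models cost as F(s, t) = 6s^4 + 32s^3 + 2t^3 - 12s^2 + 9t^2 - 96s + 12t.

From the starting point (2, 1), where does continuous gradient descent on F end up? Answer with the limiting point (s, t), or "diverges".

F is separable, so gradient descent decouples: s follows -∂F/∂s, t follows -∂F/∂t.
∂F/∂s = 24(s - 1)(s + 1)(s + 4); at s=2 this is 432, so s decreases.
∂F/∂t = 6(t + 1)(t + 2); at t=1 this is 36, so t decreases.
s converges to its nearest critical value 1 (a local min of the s-part); t converges to -1. The iterate converges to (1, -1).

(1, -1)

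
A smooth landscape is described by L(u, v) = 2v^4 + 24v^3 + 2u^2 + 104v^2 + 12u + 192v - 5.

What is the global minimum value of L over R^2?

-151

L(u,v) separates as P(u) + Q(v) − 5, so its minimum is min P + min Q − 5.
P'(u) = 4u + 12 vanishes at u ∈ {-3}; Q'(v) = 8(v + 2)(v + 3)(v + 4) vanishes at v ∈ {-4, -3, -2}.
Local minima of P (where P''>0): P(-3)=-18. Local minima of Q: Q(-4)=-128, Q(-2)=-128.
So the global minimum of L is P(-3) + Q(-4) − 5 = -18 − 128 − 5 = -151, attained at (-3, -4).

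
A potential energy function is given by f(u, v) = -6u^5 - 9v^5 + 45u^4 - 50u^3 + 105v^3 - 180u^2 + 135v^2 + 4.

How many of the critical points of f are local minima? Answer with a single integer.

4

f separates as a function of u plus a function of v, so ∇f=0 decouples.
∂f/∂u = -30u(u - 4)(u - 3)(u + 1) = 0 at u ∈ {-1, 0, 3, 4}; ∂f/∂v = -45v(v - 3)(v + 1)(v + 2) = 0 at v ∈ {-2, -1, 0, 3}.
The Hessian is diagonal: diag(f_uu, f_vv). Second derivatives: f_uu(-1)=600, f_uu(0)=-360, f_uu(3)=360, f_uu(4)=-600; f_vv(-2)=450, f_vv(-1)=-180, f_vv(0)=270, f_vv(3)=-2700.
Local minima occur where both diagonal entries positive: (-1, -2), (-1, 0), (3, -2), (3, 0). Count: 4.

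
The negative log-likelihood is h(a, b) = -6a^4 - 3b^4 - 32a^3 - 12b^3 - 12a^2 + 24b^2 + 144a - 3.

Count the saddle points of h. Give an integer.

4

h separates as a function of a plus a function of b, so ∇h=0 decouples.
∂h/∂a = -24(a - 1)(a + 2)(a + 3) = 0 at a ∈ {-3, -2, 1}; ∂h/∂b = -12b(b - 1)(b + 4) = 0 at b ∈ {-4, 0, 1}.
The Hessian is diagonal: diag(h_aa, h_bb). Second derivatives: h_aa(-3)=-96, h_aa(-2)=72, h_aa(1)=-288; h_bb(-4)=-240, h_bb(0)=48, h_bb(1)=-60.
Saddle points occur where the two diagonal entries have opposite signs: (-3, 0), (-2, -4), (-2, 1), (1, 0). Count: 4.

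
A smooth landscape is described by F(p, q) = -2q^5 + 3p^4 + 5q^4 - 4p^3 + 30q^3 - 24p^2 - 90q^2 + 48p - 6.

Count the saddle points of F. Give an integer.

6

F separates as a function of p plus a function of q, so ∇F=0 decouples.
∂F/∂p = 12(p - 2)(p - 1)(p + 2) = 0 at p ∈ {-2, 1, 2}; ∂F/∂q = -10q(q - 3)(q - 2)(q + 3) = 0 at q ∈ {-3, 0, 2, 3}.
The Hessian is diagonal: diag(F_pp, F_qq). Second derivatives: F_pp(-2)=144, F_pp(1)=-36, F_pp(2)=48; F_qq(-3)=900, F_qq(0)=-180, F_qq(2)=100, F_qq(3)=-180.
Saddle points occur where the two diagonal entries have opposite signs: (-2, 0), (-2, 3), (1, -3), (1, 2), (2, 0), (2, 3). Count: 6.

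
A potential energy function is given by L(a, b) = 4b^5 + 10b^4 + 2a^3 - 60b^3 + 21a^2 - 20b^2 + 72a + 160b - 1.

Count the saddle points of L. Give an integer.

4

L separates as a function of a plus a function of b, so ∇L=0 decouples.
∂L/∂a = 6(a + 3)(a + 4) = 0 at a ∈ {-4, -3}; ∂L/∂b = 20(b - 2)(b - 1)(b + 1)(b + 4) = 0 at b ∈ {-4, -1, 1, 2}.
The Hessian is diagonal: diag(L_aa, L_bb). Second derivatives: L_aa(-4)=-6, L_aa(-3)=6; L_bb(-4)=-1800, L_bb(-1)=360, L_bb(1)=-200, L_bb(2)=360.
Saddle points occur where the two diagonal entries have opposite signs: (-4, -1), (-4, 2), (-3, -4), (-3, 1). Count: 4.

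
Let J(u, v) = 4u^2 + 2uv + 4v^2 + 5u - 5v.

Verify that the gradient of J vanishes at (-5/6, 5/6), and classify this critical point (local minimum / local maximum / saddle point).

local minimum

∇J = (8u + 2v + 5, 2u + 8v - 5); substituting (-5/6, 5/6) gives ∇J = (0, 0), so (-5/6, 5/6) is indeed a critical point.
The Hessian of J is constant: H = [[8, 2], [2, 8]].
det(H) = 8·8 − 2² = 60.
det(H) > 0 and tr(H) = 16 > 0, so H is positive definite and the point is a local minimum.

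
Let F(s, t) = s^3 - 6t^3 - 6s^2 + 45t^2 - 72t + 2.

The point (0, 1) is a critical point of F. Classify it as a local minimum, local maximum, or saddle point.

saddle point

The mixed partial ∂²F/∂s∂t is 0, so the Hessian at any point is diag(F_ss, F_tt) = diag(6(s - 2), 18(-2t + 5)).
At (0, 1): H = diag(-12, 54).
The eigenvalues have opposite signs, so H is indefinite: a saddle point.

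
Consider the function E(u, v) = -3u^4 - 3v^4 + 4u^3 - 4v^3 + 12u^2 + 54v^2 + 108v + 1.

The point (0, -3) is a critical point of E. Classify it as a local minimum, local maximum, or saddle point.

saddle point

The mixed partial ∂²E/∂u∂v is 0, so the Hessian at any point is diag(E_uu, E_vv) = diag(12(-3u^2 + 2u + 2), 12(-3v^2 - 2v + 9)).
At (0, -3): H = diag(24, -144).
The eigenvalues have opposite signs, so H is indefinite: a saddle point.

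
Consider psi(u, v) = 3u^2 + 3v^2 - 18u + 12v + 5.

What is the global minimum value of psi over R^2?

-34

psi(u,v) separates as P(u) + Q(v) + 5, so its minimum is min P + min Q + 5.
P'(u) = 6u - 18 vanishes at u ∈ {3}; Q'(v) = 6v + 12 vanishes at v ∈ {-2}.
Local minima of P (where P''>0): P(3)=-27. Local minima of Q: Q(-2)=-12.
So the global minimum of psi is P(3) + Q(-2) + 5 = -27 − 12 + 5 = -34, attained at (3, -2).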